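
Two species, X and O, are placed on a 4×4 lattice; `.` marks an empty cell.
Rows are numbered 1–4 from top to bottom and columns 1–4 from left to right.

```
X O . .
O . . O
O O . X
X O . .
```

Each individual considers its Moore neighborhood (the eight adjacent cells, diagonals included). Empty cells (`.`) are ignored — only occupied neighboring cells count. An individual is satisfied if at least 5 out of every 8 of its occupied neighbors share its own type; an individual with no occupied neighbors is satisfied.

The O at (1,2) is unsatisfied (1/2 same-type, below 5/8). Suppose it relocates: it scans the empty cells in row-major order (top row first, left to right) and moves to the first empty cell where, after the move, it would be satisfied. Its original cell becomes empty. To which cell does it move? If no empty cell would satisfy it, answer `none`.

Vacating (1,2). Empty cells in order:
  (1,3): 1/1 same-type → satisfied — stop here.

(1,3)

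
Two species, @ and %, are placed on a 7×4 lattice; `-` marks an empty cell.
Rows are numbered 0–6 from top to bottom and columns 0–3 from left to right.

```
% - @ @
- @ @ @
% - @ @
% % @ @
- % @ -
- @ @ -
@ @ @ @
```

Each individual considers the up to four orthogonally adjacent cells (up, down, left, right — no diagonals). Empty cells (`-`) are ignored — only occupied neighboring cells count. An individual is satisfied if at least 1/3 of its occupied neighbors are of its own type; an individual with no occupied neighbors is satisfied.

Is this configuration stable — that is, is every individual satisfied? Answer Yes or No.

Yes

(0,0)% 0/0 ✓
(0,2)@ 2/2 ✓
(0,3)@ 2/2 ✓
(1,1)@ 1/1 ✓
(1,2)@ 4/4 ✓
(1,3)@ 3/3 ✓
(2,0)% 1/1 ✓
(2,2)@ 3/3 ✓
(2,3)@ 3/3 ✓
(3,0)% 2/2 ✓
(3,1)% 2/3 ✓
(3,2)@ 3/4 ✓
(3,3)@ 2/2 ✓
(4,1)% 1/3 ✓
(4,2)@ 2/3 ✓
(5,1)@ 2/3 ✓
(5,2)@ 3/3 ✓
(6,0)@ 1/1 ✓
(6,1)@ 3/3 ✓
(6,2)@ 3/3 ✓
(6,3)@ 1/1 ✓
All meet the threshold, so the configuration is stable.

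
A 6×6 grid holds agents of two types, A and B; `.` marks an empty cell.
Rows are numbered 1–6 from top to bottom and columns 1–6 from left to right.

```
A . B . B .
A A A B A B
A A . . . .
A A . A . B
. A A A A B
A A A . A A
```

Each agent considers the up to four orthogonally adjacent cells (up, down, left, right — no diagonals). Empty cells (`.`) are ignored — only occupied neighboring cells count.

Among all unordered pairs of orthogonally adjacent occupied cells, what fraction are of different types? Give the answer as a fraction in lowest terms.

Scan each occupied cell's neighbors to the right and below so each pair is counted once.
Row 1: A(1,1)–A(2,1)= B(1,3)–A(2,3)≠ B(1,5)–A(2,5)≠  → 2/3 unlike.
Row 2: A(2,1)–A(2,2)= A(2,1)–A(3,1)= A(2,2)–A(2,3)= A(2,2)–A(3,2)= A(2,3)–B(2,4)≠ B(2,4)–A(2,5)≠ A(2,5)–B(2,6)≠  → 3/7 unlike.
Row 3: A(3,1)–A(3,2)= A(3,1)–A(4,1)= A(3,2)–A(4,2)=  → 0/3 unlike.
Row 4: A(4,1)–A(4,2)= A(4,2)–A(5,2)= A(4,4)–A(5,4)= B(4,6)–B(5,6)=  → 0/4 unlike.
Row 5: A(5,2)–A(5,3)= A(5,2)–A(6,2)= A(5,3)–A(5,4)= A(5,3)–A(6,3)= A(5,4)–A(5,5)= A(5,5)–B(5,6)≠ A(5,5)–A(6,5)= B(5,6)–A(6,6)≠  → 2/8 unlike.
Row 6: A(6,1)–A(6,2)= A(6,2)–A(6,3)= A(6,5)–A(6,6)=  → 0/3 unlike.
Total adjacent occupied pairs: 28; unlike-type pairs: 7.
7/28 reduces to 1/4.

1/4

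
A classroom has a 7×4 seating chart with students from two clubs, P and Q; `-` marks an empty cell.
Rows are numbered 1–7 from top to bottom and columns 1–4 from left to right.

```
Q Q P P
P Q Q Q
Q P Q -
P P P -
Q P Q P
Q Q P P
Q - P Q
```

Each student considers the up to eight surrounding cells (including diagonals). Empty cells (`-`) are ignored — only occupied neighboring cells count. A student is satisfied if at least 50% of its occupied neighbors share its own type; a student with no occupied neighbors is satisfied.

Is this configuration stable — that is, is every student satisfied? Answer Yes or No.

No

Row 1: (1,1)Q 2/3 ✓ · (1,2)Q 3/5 ✓ · (1,3)P 1/5 ✗ · (1,4)P 1/3 ✗
Row 2: (2,1)P 1/5 ✗ · (2,2)Q 5/8 ✓ · (2,3)Q 4/7 ✓ · (2,4)Q 2/4 ✓
Row 3: (3,1)Q 1/5 ✗ · (3,2)P 4/8 ✓ · (3,3)Q 3/6 ✓
Row 4: (4,1)P 3/5 ✓ · (4,2)P 4/8 ✓ · (4,3)P 4/6 ✓
Row 5: (5,1)Q 2/5 ✗ · (5,2)P 4/8 ✓ · (5,3)Q 1/7 ✗ · (5,4)P 3/4 ✓
Row 6: (6,1)Q 3/4 ✓ · (6,2)Q 4/7 ✓ · (6,3)P 4/7 ✓ · (6,4)P 3/5 ✓
Row 7: (7,1)Q 2/2 ✓ · (7,3)P 2/4 ✓ · (7,4)Q 0/3 ✗
For instance (1,3) has only 1/5 same-type neighbors, below 1/2.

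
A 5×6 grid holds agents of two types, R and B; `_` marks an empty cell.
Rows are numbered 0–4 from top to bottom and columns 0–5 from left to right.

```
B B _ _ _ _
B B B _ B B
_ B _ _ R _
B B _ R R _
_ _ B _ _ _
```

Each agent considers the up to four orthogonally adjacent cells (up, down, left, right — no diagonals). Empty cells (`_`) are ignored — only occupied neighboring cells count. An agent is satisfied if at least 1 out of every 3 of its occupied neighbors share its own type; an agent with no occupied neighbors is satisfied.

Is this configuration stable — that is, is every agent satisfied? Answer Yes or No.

(0,0)B 2/2 ✓
(0,1)B 2/2 ✓
(1,0)B 2/2 ✓
(1,1)B 4/4 ✓
(1,2)B 1/1 ✓
(1,4)B 1/2 ✓
(1,5)B 1/1 ✓
(2,1)B 2/2 ✓
(2,4)R 1/2 ✓
(3,0)B 1/1 ✓
(3,1)B 2/2 ✓
(3,3)R 1/1 ✓
(3,4)R 2/2 ✓
(4,2)B 0/0 ✓
All meet the threshold, so the configuration is stable.

Yes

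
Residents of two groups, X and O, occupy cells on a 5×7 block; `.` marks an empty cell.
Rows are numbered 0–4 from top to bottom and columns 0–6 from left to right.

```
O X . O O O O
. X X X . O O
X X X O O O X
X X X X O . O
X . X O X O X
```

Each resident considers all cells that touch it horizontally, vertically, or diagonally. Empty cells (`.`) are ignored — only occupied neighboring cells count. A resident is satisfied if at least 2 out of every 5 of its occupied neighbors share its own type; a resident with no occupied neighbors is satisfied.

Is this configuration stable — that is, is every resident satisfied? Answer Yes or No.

No

Row 0: (0,0)O 0/2 not · (0,1)X 2/3 satisfied · (0,3)O 1/3 not · (0,4)O 3/4 satisfied · (0,5)O 4/4 satisfied · (0,6)O 3/3 satisfied
Row 1: (1,1)X 5/6 satisfied · (1,2)X 5/7 satisfied · (1,3)X 2/6 not · (1,5)O 6/7 satisfied · (1,6)O 4/5 satisfied
Row 2: (2,0)X 4/4 satisfied · (2,1)X 7/7 satisfied · (2,2)X 7/8 satisfied · (2,3)O 2/7 not · (2,4)O 4/6 satisfied · (2,5)O 5/6 satisfied · (2,6)X 0/4 not
Row 3: (3,0)X 4/4 satisfied · (3,1)X 7/7 satisfied · (3,2)X 5/7 satisfied · (3,3)X 4/8 satisfied · (3,4)O 5/7 satisfied · (3,6)O 2/4 satisfied
Row 4: (4,0)X 2/2 satisfied · (4,2)X 3/4 satisfied · (4,3)O 1/5 not · (4,4)X 1/4 not · (4,5)O 2/4 satisfied · (4,6)X 0/2 not
For instance (0,0) has only 0/2 same-type neighbors, below 2/5.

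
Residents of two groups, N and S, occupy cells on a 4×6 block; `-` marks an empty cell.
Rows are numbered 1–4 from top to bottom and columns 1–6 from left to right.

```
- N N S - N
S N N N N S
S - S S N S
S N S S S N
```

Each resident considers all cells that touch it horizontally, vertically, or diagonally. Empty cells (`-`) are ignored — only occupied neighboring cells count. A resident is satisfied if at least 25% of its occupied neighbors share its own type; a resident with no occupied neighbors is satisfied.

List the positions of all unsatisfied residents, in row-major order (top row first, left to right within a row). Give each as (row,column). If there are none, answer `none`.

(1,4), (4,2)

Row 1: (1,2)N 3/4 ✓ · (1,3)N 4/5 ✓ · (1,4)S 0/4 ✗ · (1,6)N 1/2 ✓
Row 2: (2,1)S 1/3 ✓ · (2,2)N 3/6 ✓ · (2,3)N 4/7 ✓ · (2,4)N 4/7 ✓ · (2,5)N 3/7 ✓ · (2,6)S 1/4 ✓
Row 3: (3,1)S 2/4 ✓ · (3,3)S 3/7 ✓ · (3,4)S 4/8 ✓ · (3,5)N 3/8 ✓ · (3,6)S 2/5 ✓
Row 4: (4,1)S 1/2 ✓ · (4,2)N 0/4 ✗ · (4,3)S 3/4 ✓ · (4,4)S 4/5 ✓ · (4,5)S 3/5 ✓ · (4,6)N 1/3 ✓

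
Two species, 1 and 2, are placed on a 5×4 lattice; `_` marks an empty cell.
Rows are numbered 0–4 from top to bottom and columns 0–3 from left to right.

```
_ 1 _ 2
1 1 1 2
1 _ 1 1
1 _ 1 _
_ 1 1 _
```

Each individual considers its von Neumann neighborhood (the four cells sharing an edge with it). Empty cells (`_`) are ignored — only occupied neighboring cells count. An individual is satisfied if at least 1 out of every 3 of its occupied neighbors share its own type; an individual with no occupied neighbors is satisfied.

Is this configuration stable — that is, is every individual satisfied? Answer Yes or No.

Yes

Row 0: (0,1)1 1/1 ✓ · (0,3)2 1/1 ✓
Row 1: (1,0)1 2/2 ✓ · (1,1)1 3/3 ✓ · (1,2)1 2/3 ✓ · (1,3)2 1/3 ✓
Row 2: (2,0)1 2/2 ✓ · (2,2)1 3/3 ✓ · (2,3)1 1/2 ✓
Row 3: (3,0)1 1/1 ✓ · (3,2)1 2/2 ✓
Row 4: (4,1)1 1/1 ✓ · (4,2)1 2/2 ✓
All meet the threshold, so the configuration is stable.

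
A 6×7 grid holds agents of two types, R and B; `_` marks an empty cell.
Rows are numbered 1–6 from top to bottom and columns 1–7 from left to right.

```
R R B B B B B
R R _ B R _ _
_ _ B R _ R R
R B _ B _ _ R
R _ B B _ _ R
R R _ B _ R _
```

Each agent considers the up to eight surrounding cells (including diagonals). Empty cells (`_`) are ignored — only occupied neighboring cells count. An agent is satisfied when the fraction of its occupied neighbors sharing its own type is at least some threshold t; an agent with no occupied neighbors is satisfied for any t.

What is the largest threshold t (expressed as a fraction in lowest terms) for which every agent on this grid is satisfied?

1/4

(1,1)R 3/3
(1,2)R 3/4
(1,3)B 2/4
(1,4)B 3/4
(1,5)B 3/4
(1,6)B 2/3
(1,7)B 1/1
(2,1)R 3/3
(2,2)R 3/5
(2,4)B 4/6
(2,5)R 2/6
(3,3)B 3/5
(3,4)R 1/4
(3,6)R 3/3
(3,7)R 2/2
(4,1)R 1/2
(4,2)B 2/4
(4,4)B 3/4
(4,7)R 3/3
(5,1)R 3/4
(5,3)B 4/5
(5,4)B 3/3
(5,7)R 2/2
(6,1)R 2/2
(6,2)R 2/3
(6,4)B 2/2
(6,6)R 1/1
The smallest same-type fraction is 1/4 at (3,4), which reduces to 1/4. Any threshold above that leaves this agent unsatisfied.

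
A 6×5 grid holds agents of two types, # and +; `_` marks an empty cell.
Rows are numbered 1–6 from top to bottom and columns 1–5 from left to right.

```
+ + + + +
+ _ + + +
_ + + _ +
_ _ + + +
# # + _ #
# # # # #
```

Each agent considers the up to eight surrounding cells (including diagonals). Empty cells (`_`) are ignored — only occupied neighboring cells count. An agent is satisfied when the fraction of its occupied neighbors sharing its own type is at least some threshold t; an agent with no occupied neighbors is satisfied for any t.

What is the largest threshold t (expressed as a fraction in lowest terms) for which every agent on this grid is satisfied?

(1,1)+ 2/2
(1,2)+ 4/4
(1,3)+ 4/4
(1,4)+ 5/5
(1,5)+ 3/3
(2,1)+ 3/3
(2,3)+ 6/6
(2,4)+ 7/7
(2,5)+ 4/4
(3,2)+ 4/4
(3,3)+ 5/5
(3,5)+ 4/4
(4,3)+ 4/5
(4,4)+ 5/6
(4,5)+ 2/3
(5,1)# 3/3
(5,2)# 4/6
(5,3)+ 2/6
(5,5)# 2/4
(6,1)# 3/3
(6,2)# 4/5
(6,3)# 3/4
(6,4)# 3/4
(6,5)# 2/2
The smallest same-type fraction is 2/6 at (5,3), which reduces to 1/3. Any threshold above that leaves this agent unsatisfied.

1/3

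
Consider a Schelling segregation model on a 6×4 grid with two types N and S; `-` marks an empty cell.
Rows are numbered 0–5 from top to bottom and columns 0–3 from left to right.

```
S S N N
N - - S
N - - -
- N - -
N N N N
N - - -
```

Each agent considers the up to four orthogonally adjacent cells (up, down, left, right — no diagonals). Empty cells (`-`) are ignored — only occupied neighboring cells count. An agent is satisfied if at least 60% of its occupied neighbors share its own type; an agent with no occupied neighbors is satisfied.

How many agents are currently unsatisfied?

6

Row 0: (0,0)S 1/2 ✗ · (0,1)S 1/2 ✗ · (0,2)N 1/2 ✗ · (0,3)N 1/2 ✗
Row 1: (1,0)N 1/2 ✗ · (1,3)S 0/1 ✗
Row 2: (2,0)N 1/1 ✓
Row 3: (3,1)N 1/1 ✓
Row 4: (4,0)N 2/2 ✓ · (4,1)N 3/3 ✓ · (4,2)N 2/2 ✓ · (4,3)N 1/1 ✓
Row 5: (5,0)N 1/1 ✓
Unsatisfied: (0,0), (0,1), (0,2), (0,3), (1,0), (1,3) — 6 in total.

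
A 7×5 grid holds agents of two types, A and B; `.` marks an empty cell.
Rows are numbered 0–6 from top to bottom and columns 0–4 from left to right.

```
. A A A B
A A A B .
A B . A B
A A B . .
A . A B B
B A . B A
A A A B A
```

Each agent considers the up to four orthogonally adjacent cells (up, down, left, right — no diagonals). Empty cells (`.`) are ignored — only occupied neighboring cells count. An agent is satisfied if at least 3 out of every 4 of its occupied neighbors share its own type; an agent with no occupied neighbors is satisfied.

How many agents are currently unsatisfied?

22

(0,1)A 2/2 ✓
(0,2)A 3/3 ✓
(0,3)A 1/3 ✗
(0,4)B 0/1 ✗
(1,0)A 2/2 ✓
(1,1)A 3/4 ✓
(1,2)A 2/3 ✗
(1,3)B 0/3 ✗
(2,0)A 2/3 ✗
(2,1)B 0/3 ✗
(2,3)A 0/2 ✗
(2,4)B 0/1 ✗
(3,0)A 3/3 ✓
(3,1)A 1/3 ✗
(3,2)B 0/2 ✗
(4,0)A 1/2 ✗
(4,2)A 0/2 ✗
(4,3)B 2/3 ✗
(4,4)B 1/2 ✗
(5,0)B 0/3 ✗
(5,1)A 1/2 ✗
(5,3)B 2/3 ✗
(5,4)A 1/3 ✗
(6,0)A 1/2 ✗
(6,1)A 3/3 ✓
(6,2)A 1/2 ✗
(6,3)B 1/3 ✗
(6,4)A 1/2 ✗
Unsatisfied: (0,3), (0,4), (1,2), (1,3), (2,0), (2,1), (2,3), (2,4), (3,1), (3,2), (4,0), (4,2), (4,3), (4,4), (5,0), (5,1), (5,3), (5,4), (6,0), (6,2), (6,3), (6,4) — 22 in total.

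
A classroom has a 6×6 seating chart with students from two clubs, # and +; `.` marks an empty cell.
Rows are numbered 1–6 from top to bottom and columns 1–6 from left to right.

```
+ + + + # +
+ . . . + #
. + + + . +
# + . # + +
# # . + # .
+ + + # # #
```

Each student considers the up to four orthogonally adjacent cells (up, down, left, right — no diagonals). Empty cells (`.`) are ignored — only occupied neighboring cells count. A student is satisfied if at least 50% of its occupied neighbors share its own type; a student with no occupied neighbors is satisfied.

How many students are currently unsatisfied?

Row 1: (1,1)+ 2/2 ok · (1,2)+ 2/2 ok · (1,3)+ 2/2 ok · (1,4)+ 1/2 ok · (1,5)# 0/3 unhappy · (1,6)+ 0/2 unhappy
Row 2: (2,1)+ 1/1 ok · (2,5)+ 0/2 unhappy · (2,6)# 0/3 unhappy
Row 3: (3,2)+ 2/2 ok · (3,3)+ 2/2 ok · (3,4)+ 1/2 ok · (3,6)+ 1/2 ok
Row 4: (4,1)# 1/2 ok · (4,2)+ 1/3 unhappy · (4,4)# 0/3 unhappy · (4,5)+ 1/3 unhappy · (4,6)+ 2/2 ok
Row 5: (5,1)# 2/3 ok · (5,2)# 1/3 unhappy · (5,4)+ 0/3 unhappy · (5,5)# 1/3 unhappy
Row 6: (6,1)+ 1/2 ok · (6,2)+ 2/3 ok · (6,3)+ 1/2 ok · (6,4)# 1/3 unhappy · (6,5)# 3/3 ok · (6,6)# 1/1 ok
Unsatisfied: (1,5), (1,6), (2,5), (2,6), (4,2), (4,4), (4,5), (5,2), (5,4), (5,5), (6,4) — 11 in total.

11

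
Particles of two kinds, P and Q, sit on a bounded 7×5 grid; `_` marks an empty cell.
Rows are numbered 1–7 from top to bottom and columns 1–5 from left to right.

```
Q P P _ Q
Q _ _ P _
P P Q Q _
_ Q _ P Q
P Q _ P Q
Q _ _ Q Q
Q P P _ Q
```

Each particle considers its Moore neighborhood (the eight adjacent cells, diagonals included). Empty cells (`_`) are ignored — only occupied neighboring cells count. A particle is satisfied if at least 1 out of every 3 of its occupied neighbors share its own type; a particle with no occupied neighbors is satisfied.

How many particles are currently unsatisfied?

7

(1,1)Q 1/2 ✓
(1,2)P 1/3 ✓
(1,3)P 2/2 ✓
(1,5)Q 0/1 ✗
(2,1)Q 1/4 ✗
(2,4)P 1/4 ✗
(3,1)P 1/3 ✓
(3,2)P 1/4 ✗
(3,3)Q 2/5 ✓
(3,4)Q 2/4 ✓
(4,2)Q 2/5 ✓
(4,4)P 1/5 ✗
(4,5)Q 2/4 ✓
(5,1)P 0/3 ✗
(5,2)Q 2/3 ✓
(5,4)P 1/5 ✗
(5,5)Q 3/5 ✓
(6,1)Q 2/4 ✓
(6,4)Q 3/5 ✓
(6,5)Q 3/4 ✓
(7,1)Q 1/2 ✓
(7,2)P 1/3 ✓
(7,3)P 1/2 ✓
(7,5)Q 2/2 ✓
Unsatisfied: (1,5), (2,1), (2,4), (3,2), (4,4), (5,1), (5,4) — 7 in total.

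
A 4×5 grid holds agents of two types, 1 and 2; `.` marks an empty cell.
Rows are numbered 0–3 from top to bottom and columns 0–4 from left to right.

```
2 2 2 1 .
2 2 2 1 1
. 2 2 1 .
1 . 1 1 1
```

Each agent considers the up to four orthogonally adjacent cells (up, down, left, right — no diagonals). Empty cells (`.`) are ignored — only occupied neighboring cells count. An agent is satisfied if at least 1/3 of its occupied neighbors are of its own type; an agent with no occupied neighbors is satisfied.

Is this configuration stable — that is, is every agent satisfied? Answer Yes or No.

Row 0: (0,0)2 2/2 ok · (0,1)2 3/3 ok · (0,2)2 2/3 ok · (0,3)1 1/2 ok
Row 1: (1,0)2 2/2 ok · (1,1)2 4/4 ok · (1,2)2 3/4 ok · (1,3)1 3/4 ok · (1,4)1 1/1 ok
Row 2: (2,1)2 2/2 ok · (2,2)2 2/4 ok · (2,3)1 2/3 ok
Row 3: (3,0)1 0/0 ok · (3,2)1 1/2 ok · (3,3)1 3/3 ok · (3,4)1 1/1 ok
All meet the threshold, so the configuration is stable.

Yes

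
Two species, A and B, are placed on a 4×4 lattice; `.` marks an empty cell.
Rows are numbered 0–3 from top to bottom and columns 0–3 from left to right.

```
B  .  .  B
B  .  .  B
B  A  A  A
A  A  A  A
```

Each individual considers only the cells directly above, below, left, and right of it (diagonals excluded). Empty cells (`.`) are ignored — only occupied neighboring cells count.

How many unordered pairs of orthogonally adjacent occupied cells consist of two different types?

Scan each occupied cell's neighbors to the right and below so each pair is counted once.
From row 0: 0 unlike of 2 pairs (running 0/2).
From row 1: 1 unlike of 2 pairs (running 1/4).
From row 2: 2 unlike of 7 pairs (running 3/11).
From row 3: 0 unlike of 3 pairs (running 3/14).
Total adjacent occupied pairs: 14; unlike-type pairs: 3.

3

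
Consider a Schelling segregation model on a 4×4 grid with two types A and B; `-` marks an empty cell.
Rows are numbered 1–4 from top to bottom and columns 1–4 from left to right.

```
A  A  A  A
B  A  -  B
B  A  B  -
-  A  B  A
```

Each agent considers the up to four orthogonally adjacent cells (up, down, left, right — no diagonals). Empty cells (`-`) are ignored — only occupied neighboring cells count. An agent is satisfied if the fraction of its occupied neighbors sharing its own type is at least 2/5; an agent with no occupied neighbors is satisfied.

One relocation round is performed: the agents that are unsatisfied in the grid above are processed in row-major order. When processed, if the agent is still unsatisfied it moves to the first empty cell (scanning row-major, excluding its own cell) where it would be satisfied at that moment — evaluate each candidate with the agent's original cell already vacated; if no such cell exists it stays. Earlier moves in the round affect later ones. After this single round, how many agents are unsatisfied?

1

Initially unsatisfied (in order): (2,1), (2,4), (4,3), (4,4).
  (2,1) → (2,3).
  (2,4): now satisfied by earlier moves; stays.
  (4,3) → (3,4).
  (4,4) → (2,1).
Resulting grid:
A A A A
A A B B
B A B B
- A - -
Unsatisfied now: (3,1).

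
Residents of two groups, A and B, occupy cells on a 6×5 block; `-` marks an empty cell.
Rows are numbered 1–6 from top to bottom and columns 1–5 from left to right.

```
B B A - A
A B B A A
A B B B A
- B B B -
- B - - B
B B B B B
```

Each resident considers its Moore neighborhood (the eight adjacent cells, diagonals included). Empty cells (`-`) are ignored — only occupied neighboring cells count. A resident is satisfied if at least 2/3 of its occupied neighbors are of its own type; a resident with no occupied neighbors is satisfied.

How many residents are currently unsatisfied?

(1,1)B 2/3 ✓
(1,2)B 3/5 ✗
(1,3)A 1/4 ✗
(1,5)A 2/2 ✓
(2,1)A 1/5 ✗
(2,2)B 5/8 ✗
(2,3)B 5/7 ✓
(2,4)A 4/7 ✗
(2,5)A 3/4 ✓
(3,1)A 1/4 ✗
(3,2)B 5/7 ✓
(3,3)B 7/8 ✓
(3,4)B 4/7 ✗
(3,5)A 2/4 ✗
(4,2)B 4/5 ✓
(4,3)B 6/6 ✓
(4,4)B 4/5 ✓
(5,2)B 5/5 ✓
(5,5)B 3/3 ✓
(6,1)B 2/2 ✓
(6,2)B 3/3 ✓
(6,3)B 3/3 ✓
(6,4)B 3/3 ✓
(6,5)B 2/2 ✓
Unsatisfied: (1,2), (1,3), (2,1), (2,2), (2,4), (3,1), (3,4), (3,5) — 8 in total.

8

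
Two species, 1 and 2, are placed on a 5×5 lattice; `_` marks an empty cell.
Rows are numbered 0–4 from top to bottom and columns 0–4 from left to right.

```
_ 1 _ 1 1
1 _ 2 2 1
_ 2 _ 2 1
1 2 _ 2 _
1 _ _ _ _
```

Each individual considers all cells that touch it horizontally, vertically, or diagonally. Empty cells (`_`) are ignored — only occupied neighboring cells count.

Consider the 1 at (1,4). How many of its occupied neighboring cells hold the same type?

Occupied neighbors of (1,4): (0,3)=1, (0,4)=1, (1,3)=2, (2,3)=2, (2,4)=1.
Same type (1): 3 of 5.

3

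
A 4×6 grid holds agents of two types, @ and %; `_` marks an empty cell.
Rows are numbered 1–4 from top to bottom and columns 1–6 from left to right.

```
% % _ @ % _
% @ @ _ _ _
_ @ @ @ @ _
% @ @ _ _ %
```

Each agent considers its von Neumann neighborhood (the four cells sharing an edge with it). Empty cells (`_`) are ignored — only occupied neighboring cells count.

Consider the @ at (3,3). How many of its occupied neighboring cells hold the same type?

4

Occupied neighbors of (3,3): (2,3)=@, (4,3)=@, (3,2)=@, (3,4)=@.
Same type (@): 4 of 4.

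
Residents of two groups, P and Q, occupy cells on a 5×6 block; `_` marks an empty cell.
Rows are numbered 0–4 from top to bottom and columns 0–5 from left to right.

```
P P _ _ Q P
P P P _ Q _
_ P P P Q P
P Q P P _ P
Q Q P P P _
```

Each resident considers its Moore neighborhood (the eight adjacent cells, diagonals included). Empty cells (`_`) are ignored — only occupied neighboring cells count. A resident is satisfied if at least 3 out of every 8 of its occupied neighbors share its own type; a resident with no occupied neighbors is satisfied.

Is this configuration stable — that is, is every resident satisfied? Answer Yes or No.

No

(0,0)P 3/3 ok
(0,1)P 4/4 ok
(0,4)Q 1/2 ok
(0,5)P 0/2 unhappy
(1,0)P 4/4 ok
(1,1)P 6/6 ok
(1,2)P 5/5 ok
(1,4)Q 2/5 ok
(2,1)P 6/7 ok
(2,2)P 6/7 ok
(2,3)P 4/6 ok
(2,4)Q 1/5 unhappy
(2,5)P 1/3 unhappy
(3,0)P 1/4 unhappy
(3,1)Q 2/7 unhappy
(3,2)P 6/8 ok
(3,3)P 6/7 ok
(3,5)P 2/3 ok
(4,0)Q 2/3 ok
(4,1)Q 2/5 ok
(4,2)P 3/5 ok
(4,3)P 4/4 ok
(4,4)P 3/3 ok
For instance (0,5) has only 0/2 same-type neighbors, below 3/8.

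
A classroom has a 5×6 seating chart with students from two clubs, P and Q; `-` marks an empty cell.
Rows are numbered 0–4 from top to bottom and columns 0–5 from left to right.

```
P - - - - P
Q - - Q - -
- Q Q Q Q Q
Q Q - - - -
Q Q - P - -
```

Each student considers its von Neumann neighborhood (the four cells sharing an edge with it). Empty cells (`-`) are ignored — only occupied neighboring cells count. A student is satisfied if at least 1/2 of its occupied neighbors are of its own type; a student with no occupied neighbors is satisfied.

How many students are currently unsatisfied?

2

Row 0: (0,0)P 0/1 ✗ · (0,5)P 0/0 ✓
Row 1: (1,0)Q 0/1 ✗ · (1,3)Q 1/1 ✓
Row 2: (2,1)Q 2/2 ✓ · (2,2)Q 2/2 ✓ · (2,3)Q 3/3 ✓ · (2,4)Q 2/2 ✓ · (2,5)Q 1/1 ✓
Row 3: (3,0)Q 2/2 ✓ · (3,1)Q 3/3 ✓
Row 4: (4,0)Q 2/2 ✓ · (4,1)Q 2/2 ✓ · (4,3)P 0/0 ✓
Unsatisfied: (0,0), (1,0) — 2 in total.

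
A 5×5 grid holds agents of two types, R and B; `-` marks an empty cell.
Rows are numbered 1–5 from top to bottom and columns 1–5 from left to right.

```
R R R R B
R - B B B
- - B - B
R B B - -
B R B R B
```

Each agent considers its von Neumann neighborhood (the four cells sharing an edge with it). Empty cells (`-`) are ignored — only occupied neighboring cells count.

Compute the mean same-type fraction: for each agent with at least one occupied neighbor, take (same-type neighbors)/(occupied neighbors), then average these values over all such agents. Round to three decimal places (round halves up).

0.553

(1,1)R 2/2
(1,2)R 2/2
(1,3)R 2/3
(1,4)R 1/3
(1,5)B 1/2
(2,1)R 1/1
(2,3)B 2/3
(2,4)B 2/3
(2,5)B 3/3
(3,3)B 2/2
(3,5)B 1/1
(4,1)R 0/2
(4,2)B 1/3
(4,3)B 3/3
(5,1)B 0/2
(5,2)R 0/3
(5,3)B 1/3
(5,4)R 0/2
(5,5)B 0/1
Sum over 19 agents: 2/2 + 2/2 + 2/3 + 1/3 + 1/2 + 1/1 + 2/3 + 2/3 + 3/3 + 2/2 + 1/1 + 0/2 + 1/3 + 3/3 + 0/2 + 0/3 + 1/3 + 0/2 + 0/1 = 21/2; mean = 21/2 ÷ 19 = 21/38 = 0.552631… → 0.553.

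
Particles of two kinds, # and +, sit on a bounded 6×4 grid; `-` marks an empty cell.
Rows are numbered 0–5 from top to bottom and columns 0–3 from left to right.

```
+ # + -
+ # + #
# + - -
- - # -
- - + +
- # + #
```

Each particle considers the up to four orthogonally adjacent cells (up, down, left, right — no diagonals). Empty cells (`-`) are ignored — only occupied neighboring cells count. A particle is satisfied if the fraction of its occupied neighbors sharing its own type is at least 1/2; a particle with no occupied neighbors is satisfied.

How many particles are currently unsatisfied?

11

(0,0)+ 1/2 ok
(0,1)# 1/3 unhappy
(0,2)+ 1/2 ok
(1,0)+ 1/3 unhappy
(1,1)# 1/4 unhappy
(1,2)+ 1/3 unhappy
(1,3)# 0/1 unhappy
(2,0)# 0/2 unhappy
(2,1)+ 0/2 unhappy
(3,2)# 0/1 unhappy
(4,2)+ 2/3 ok
(4,3)+ 1/2 ok
(5,1)# 0/1 unhappy
(5,2)+ 1/3 unhappy
(5,3)# 0/2 unhappy
Unsatisfied: (0,1), (1,0), (1,1), (1,2), (1,3), (2,0), (2,1), (3,2), (5,1), (5,2), (5,3) — 11 in total.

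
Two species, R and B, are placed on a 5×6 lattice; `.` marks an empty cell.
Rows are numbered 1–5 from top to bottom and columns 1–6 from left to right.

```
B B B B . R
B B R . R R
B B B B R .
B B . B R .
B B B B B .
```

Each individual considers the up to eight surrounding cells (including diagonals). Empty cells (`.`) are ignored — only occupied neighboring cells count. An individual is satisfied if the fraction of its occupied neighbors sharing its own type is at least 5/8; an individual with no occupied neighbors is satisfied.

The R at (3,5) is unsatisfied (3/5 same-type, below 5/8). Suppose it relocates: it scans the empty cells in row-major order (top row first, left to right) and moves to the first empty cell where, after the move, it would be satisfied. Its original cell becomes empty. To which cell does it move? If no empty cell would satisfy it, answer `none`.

Vacating (3,5). Empty cells in order:
  (1,5): 3/4 same-type → satisfied — stop here.

(1,5)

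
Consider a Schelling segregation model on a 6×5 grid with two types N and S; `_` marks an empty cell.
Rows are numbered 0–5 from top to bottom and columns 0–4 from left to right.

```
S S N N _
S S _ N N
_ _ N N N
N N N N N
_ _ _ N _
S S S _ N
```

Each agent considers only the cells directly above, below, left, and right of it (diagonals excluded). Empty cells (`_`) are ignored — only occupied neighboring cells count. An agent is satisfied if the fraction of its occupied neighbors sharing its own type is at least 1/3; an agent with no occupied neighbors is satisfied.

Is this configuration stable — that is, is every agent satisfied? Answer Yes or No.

Row 0: (0,0)S 2/2 satisfied · (0,1)S 2/3 satisfied · (0,2)N 1/2 satisfied · (0,3)N 2/2 satisfied
Row 1: (1,0)S 2/2 satisfied · (1,1)S 2/2 satisfied · (1,3)N 3/3 satisfied · (1,4)N 2/2 satisfied
Row 2: (2,2)N 2/2 satisfied · (2,3)N 4/4 satisfied · (2,4)N 3/3 satisfied
Row 3: (3,0)N 1/1 satisfied · (3,1)N 2/2 satisfied · (3,2)N 3/3 satisfied · (3,3)N 4/4 satisfied · (3,4)N 2/2 satisfied
Row 4: (4,3)N 1/1 satisfied
Row 5: (5,0)S 1/1 satisfied · (5,1)S 2/2 satisfied · (5,2)S 1/1 satisfied · (5,4)N 0/0 satisfied
All meet the threshold, so the configuration is stable.

Yes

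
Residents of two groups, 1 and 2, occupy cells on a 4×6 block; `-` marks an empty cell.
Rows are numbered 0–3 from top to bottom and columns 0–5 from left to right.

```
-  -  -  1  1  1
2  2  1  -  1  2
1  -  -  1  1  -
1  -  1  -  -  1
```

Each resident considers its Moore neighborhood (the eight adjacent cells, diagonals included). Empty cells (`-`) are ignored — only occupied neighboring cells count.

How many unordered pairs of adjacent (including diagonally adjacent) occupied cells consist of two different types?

Scan each occupied cell's neighbors to the right and below (and the two forward diagonals) so each pair is counted once.
Row 0: 1(0,3)–1(0,4)= 1(0,3)–1(1,4)= 1(0,3)–1(1,2)= 1(0,4)–1(0,5)= 1(0,4)–1(1,4)= 1(0,4)–2(1,5)≠ 1(0,5)–2(1,5)≠ 1(0,5)–1(1,4)=  → 2/8 unlike.
Row 1: 2(1,0)–2(1,1)= 2(1,0)–1(2,0)≠ 2(1,1)–1(1,2)≠ 2(1,1)–1(2,0)≠ 1(1,2)–1(2,3)= 1(1,4)–2(1,5)≠ 1(1,4)–1(2,4)= 1(1,4)–1(2,3)= 2(1,5)–1(2,4)≠  → 5/9 unlike.
Row 2: 1(2,0)–1(3,0)= 1(2,3)–1(2,4)= 1(2,3)–1(3,2)= 1(2,4)–1(3,5)=  → 0/4 unlike.
Total adjacent occupied pairs: 21; unlike-type pairs: 7.

7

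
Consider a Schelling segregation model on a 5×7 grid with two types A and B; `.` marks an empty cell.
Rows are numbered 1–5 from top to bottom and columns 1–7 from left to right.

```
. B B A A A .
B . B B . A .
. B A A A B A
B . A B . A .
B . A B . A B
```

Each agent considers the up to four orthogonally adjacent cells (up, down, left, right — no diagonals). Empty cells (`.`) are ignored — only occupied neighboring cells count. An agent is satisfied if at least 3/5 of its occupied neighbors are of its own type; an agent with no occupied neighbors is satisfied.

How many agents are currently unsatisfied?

15

(1,2)B 1/1 ok
(1,3)B 2/3 ok
(1,4)A 1/3 unhappy
(1,5)A 2/2 ok
(1,6)A 2/2 ok
(2,1)B 0/0 ok
(2,3)B 2/3 ok
(2,4)B 1/3 unhappy
(2,6)A 1/2 unhappy
(3,2)B 0/1 unhappy
(3,3)A 2/4 unhappy
(3,4)A 2/4 unhappy
(3,5)A 1/2 unhappy
(3,6)B 0/4 unhappy
(3,7)A 0/1 unhappy
(4,1)B 1/1 ok
(4,3)A 2/3 ok
(4,4)B 1/3 unhappy
(4,6)A 1/2 unhappy
(5,1)B 1/1 ok
(5,3)A 1/2 unhappy
(5,4)B 1/2 unhappy
(5,6)A 1/2 unhappy
(5,7)B 0/1 unhappy
Unsatisfied: (1,4), (2,4), (2,6), (3,2), (3,3), (3,4), (3,5), (3,6), (3,7), (4,4), (4,6), (5,3), (5,4), (5,6), (5,7) — 15 in total.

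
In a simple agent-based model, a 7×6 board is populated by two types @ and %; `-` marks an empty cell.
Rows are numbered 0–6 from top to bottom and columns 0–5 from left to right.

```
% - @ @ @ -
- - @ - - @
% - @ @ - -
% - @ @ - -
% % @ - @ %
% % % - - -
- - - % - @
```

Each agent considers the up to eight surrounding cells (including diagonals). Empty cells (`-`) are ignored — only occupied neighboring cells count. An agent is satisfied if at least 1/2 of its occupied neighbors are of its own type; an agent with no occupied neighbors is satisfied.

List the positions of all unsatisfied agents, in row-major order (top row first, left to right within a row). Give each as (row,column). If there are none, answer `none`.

(0,0)% 0/0 satisfied
(0,2)@ 2/2 satisfied
(0,3)@ 3/3 satisfied
(0,4)@ 2/2 satisfied
(1,2)@ 4/4 satisfied
(1,5)@ 1/1 satisfied
(2,0)% 1/1 satisfied
(2,2)@ 4/4 satisfied
(2,3)@ 4/4 satisfied
(3,0)% 3/3 satisfied
(3,2)@ 4/5 satisfied
(3,3)@ 5/5 satisfied
(4,0)% 4/4 satisfied
(4,1)% 5/7 satisfied
(4,2)@ 2/5 not
(4,4)@ 1/2 satisfied
(4,5)% 0/1 not
(5,0)% 3/3 satisfied
(5,1)% 4/5 satisfied
(5,2)% 3/4 satisfied
(6,3)% 1/1 satisfied
(6,5)@ 0/0 satisfied

(4,2), (4,5)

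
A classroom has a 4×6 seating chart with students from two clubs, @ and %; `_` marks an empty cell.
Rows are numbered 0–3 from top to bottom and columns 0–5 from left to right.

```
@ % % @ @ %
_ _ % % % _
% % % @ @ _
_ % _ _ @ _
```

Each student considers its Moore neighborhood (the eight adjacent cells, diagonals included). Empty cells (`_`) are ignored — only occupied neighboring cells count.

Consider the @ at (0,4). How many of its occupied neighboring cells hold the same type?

Occupied neighbors of (0,4): (0,3)=@, (0,5)=%, (1,3)=%, (1,4)=%.
Same type (@): 1 of 4.

1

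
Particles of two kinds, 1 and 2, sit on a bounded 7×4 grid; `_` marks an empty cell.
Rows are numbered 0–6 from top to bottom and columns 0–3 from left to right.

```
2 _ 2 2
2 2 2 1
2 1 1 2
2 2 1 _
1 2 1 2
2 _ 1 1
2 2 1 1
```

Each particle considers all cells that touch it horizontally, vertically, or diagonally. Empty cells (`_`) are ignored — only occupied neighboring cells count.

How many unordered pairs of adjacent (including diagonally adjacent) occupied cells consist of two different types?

30

Scan each occupied cell's neighbors to the right and below (and the two forward diagonals) so each pair is counted once.
From row 0: 2 unlike of 8 pairs (running 2/8).
From row 1: 7 unlike of 13 pairs (running 9/21).
From row 2: 6 unlike of 11 pairs (running 15/32).
From row 3: 6 unlike of 10 pairs (running 21/42).
From row 4: 7 unlike of 10 pairs (running 28/52).
From row 5: 1 unlike of 8 pairs (running 29/60).
From row 6: 1 unlike of 3 pairs (running 30/63).
Total adjacent occupied pairs: 63; unlike-type pairs: 30.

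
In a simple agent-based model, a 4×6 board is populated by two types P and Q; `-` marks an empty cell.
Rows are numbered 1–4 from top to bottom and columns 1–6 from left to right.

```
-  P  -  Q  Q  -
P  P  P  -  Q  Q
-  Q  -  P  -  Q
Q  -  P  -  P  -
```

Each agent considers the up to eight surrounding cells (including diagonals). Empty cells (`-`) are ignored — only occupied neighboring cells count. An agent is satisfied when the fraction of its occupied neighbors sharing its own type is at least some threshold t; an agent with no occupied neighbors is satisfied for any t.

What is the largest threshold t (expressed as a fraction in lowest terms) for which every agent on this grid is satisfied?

Row 1: (1,2)P 3/3 · (1,4)Q 2/3 · (1,5)Q 3/3
Row 2: (2,1)P 2/3 · (2,2)P 3/4 · (2,3)P 3/5 · (2,5)Q 4/5 · (2,6)Q 3/3
Row 3: (3,2)Q 1/5 · (3,4)P 3/4 · (3,6)Q 2/3
Row 4: (4,1)Q 1/1 · (4,3)P 1/2 · (4,5)P 1/2
The smallest same-type fraction is 1/5 at (3,2), which reduces to 1/5. Any threshold above that leaves this agent unsatisfied.

1/5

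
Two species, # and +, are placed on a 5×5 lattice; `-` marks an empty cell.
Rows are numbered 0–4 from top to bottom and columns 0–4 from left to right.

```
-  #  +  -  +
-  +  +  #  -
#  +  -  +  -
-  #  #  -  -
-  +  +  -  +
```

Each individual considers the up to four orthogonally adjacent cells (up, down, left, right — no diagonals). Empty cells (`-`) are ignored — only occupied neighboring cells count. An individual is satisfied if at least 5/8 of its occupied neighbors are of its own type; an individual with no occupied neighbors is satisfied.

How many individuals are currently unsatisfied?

Row 0: (0,1)# 0/2 ✗ · (0,2)+ 1/2 ✗ · (0,4)+ 0/0 ✓
Row 1: (1,1)+ 2/3 ✓ · (1,2)+ 2/3 ✓ · (1,3)# 0/2 ✗
Row 2: (2,0)# 0/1 ✗ · (2,1)+ 1/3 ✗ · (2,3)+ 0/1 ✗
Row 3: (3,1)# 1/3 ✗ · (3,2)# 1/2 ✗
Row 4: (4,1)+ 1/2 ✗ · (4,2)+ 1/2 ✗ · (4,4)+ 0/0 ✓
Unsatisfied: (0,1), (0,2), (1,3), (2,0), (2,1), (2,3), (3,1), (3,2), (4,1), (4,2) — 10 in total.

10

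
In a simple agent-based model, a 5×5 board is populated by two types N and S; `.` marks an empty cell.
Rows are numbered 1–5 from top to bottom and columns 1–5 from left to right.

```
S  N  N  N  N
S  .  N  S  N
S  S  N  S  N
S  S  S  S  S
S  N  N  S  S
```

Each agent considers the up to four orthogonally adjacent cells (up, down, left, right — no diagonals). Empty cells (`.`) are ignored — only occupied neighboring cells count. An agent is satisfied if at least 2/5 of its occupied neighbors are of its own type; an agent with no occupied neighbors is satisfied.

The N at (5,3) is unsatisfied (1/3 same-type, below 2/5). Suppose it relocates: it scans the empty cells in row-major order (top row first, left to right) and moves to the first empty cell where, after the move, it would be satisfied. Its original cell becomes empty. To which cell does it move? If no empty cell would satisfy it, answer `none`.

(2,2)

Vacating (5,3). Empty cells in order:
  (2,2): 2/4 same-type → satisfied — stop here.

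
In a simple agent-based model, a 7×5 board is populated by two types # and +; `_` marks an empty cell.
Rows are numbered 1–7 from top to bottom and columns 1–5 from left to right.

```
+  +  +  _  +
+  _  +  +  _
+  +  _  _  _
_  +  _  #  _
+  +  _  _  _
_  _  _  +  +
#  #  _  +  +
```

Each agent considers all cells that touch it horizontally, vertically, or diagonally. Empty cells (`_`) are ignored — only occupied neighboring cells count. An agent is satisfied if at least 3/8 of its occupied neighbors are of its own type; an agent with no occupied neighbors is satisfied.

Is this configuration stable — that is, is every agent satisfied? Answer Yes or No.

Row 1: (1,1)+ 2/2 satisfied · (1,2)+ 4/4 satisfied · (1,3)+ 3/3 satisfied · (1,5)+ 1/1 satisfied
Row 2: (2,1)+ 4/4 satisfied · (2,3)+ 4/4 satisfied · (2,4)+ 3/3 satisfied
Row 3: (3,1)+ 3/3 satisfied · (3,2)+ 4/4 satisfied
Row 4: (4,2)+ 4/4 satisfied · (4,4)# 0/0 satisfied
Row 5: (5,1)+ 2/2 satisfied · (5,2)+ 2/2 satisfied
Row 6: (6,4)+ 3/3 satisfied · (6,5)+ 3/3 satisfied
Row 7: (7,1)# 1/1 satisfied · (7,2)# 1/1 satisfied · (7,4)+ 3/3 satisfied · (7,5)+ 3/3 satisfied
All meet the threshold, so the configuration is stable.

Yes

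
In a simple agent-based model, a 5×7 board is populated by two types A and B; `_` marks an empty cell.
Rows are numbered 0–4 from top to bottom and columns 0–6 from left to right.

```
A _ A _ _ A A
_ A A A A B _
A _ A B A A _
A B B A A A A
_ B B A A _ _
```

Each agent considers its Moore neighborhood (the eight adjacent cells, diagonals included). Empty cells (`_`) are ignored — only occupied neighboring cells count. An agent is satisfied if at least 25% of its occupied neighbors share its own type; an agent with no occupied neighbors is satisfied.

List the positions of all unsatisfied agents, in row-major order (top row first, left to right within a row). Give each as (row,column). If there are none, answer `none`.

(1,5), (2,3)

(0,0)A 1/1 ok
(0,2)A 3/3 ok
(0,5)A 2/3 ok
(0,6)A 1/2 ok
(1,1)A 5/5 ok
(1,2)A 4/5 ok
(1,3)A 5/6 ok
(1,4)A 4/6 ok
(1,5)B 0/5 unhappy
(2,0)A 2/3 ok
(2,2)A 4/7 ok
(2,3)B 1/8 unhappy
(2,4)A 6/8 ok
(2,5)A 5/6 ok
(3,0)A 1/3 ok
(3,1)B 3/6 ok
(3,2)B 4/7 ok
(3,3)A 5/8 ok
(3,4)A 6/7 ok
(3,5)A 5/5 ok
(3,6)A 2/2 ok
(4,1)B 3/4 ok
(4,2)B 3/5 ok
(4,3)A 3/5 ok
(4,4)A 4/4 ok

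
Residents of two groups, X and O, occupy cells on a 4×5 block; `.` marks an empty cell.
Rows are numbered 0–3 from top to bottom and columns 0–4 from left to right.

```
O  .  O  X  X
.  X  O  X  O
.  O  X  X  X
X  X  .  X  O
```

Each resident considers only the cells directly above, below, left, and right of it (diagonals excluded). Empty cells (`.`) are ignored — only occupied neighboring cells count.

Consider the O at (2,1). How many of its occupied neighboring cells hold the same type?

0

Occupied neighbors of (2,1): (1,1)=X, (3,1)=X, (2,2)=X.
Same type (O): 0 of 3.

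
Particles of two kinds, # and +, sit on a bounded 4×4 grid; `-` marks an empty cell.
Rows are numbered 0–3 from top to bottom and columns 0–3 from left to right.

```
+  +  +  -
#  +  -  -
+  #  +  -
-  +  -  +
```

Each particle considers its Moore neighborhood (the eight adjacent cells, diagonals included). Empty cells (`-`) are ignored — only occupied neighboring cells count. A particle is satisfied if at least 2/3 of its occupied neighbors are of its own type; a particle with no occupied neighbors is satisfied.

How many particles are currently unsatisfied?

(0,0)+ 2/3 ok
(0,1)+ 3/4 ok
(0,2)+ 2/2 ok
(1,0)# 1/5 unhappy
(1,1)+ 5/7 ok
(2,0)+ 2/4 unhappy
(2,1)# 1/5 unhappy
(2,2)+ 3/4 ok
(3,1)+ 2/3 ok
(3,3)+ 1/1 ok
Unsatisfied: (1,0), (2,0), (2,1) — 3 in total.

3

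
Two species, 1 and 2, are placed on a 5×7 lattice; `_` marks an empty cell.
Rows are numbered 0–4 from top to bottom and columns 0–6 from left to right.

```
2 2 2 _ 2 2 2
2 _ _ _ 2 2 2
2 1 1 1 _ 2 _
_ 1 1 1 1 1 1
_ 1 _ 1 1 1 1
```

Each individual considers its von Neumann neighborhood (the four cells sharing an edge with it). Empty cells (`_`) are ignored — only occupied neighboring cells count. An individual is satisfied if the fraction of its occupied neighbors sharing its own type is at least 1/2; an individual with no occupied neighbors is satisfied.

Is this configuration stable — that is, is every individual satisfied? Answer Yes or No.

Yes

(0,0)2 2/2 ok
(0,1)2 2/2 ok
(0,2)2 1/1 ok
(0,4)2 2/2 ok
(0,5)2 3/3 ok
(0,6)2 2/2 ok
(1,0)2 2/2 ok
(1,4)2 2/2 ok
(1,5)2 4/4 ok
(1,6)2 2/2 ok
(2,0)2 1/2 ok
(2,1)1 2/3 ok
(2,2)1 3/3 ok
(2,3)1 2/2 ok
(2,5)2 1/2 ok
(3,1)1 3/3 ok
(3,2)1 3/3 ok
(3,3)1 4/4 ok
(3,4)1 3/3 ok
(3,5)1 3/4 ok
(3,6)1 2/2 ok
(4,1)1 1/1 ok
(4,3)1 2/2 ok
(4,4)1 3/3 ok
(4,5)1 3/3 ok
(4,6)1 2/2 ok
All meet the threshold, so the configuration is stable.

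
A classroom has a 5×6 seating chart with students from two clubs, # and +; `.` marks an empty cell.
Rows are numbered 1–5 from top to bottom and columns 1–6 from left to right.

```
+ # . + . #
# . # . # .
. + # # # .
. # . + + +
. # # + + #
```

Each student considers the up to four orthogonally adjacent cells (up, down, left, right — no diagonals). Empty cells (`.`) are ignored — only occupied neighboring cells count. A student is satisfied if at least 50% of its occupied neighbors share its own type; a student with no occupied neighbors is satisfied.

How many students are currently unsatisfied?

5

Row 1: (1,1)+ 0/2 ✗ · (1,2)# 0/1 ✗ · (1,4)+ 0/0 ✓ · (1,6)# 0/0 ✓
Row 2: (2,1)# 0/1 ✗ · (2,3)# 1/1 ✓ · (2,5)# 1/1 ✓
Row 3: (3,2)+ 0/2 ✗ · (3,3)# 2/3 ✓ · (3,4)# 2/3 ✓ · (3,5)# 2/3 ✓
Row 4: (4,2)# 1/2 ✓ · (4,4)+ 2/3 ✓ · (4,5)+ 3/4 ✓ · (4,6)+ 1/2 ✓
Row 5: (5,2)# 2/2 ✓ · (5,3)# 1/2 ✓ · (5,4)+ 2/3 ✓ · (5,5)+ 2/3 ✓ · (5,6)# 0/2 ✗
Unsatisfied: (1,1), (1,2), (2,1), (3,2), (5,6) — 5 in total.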